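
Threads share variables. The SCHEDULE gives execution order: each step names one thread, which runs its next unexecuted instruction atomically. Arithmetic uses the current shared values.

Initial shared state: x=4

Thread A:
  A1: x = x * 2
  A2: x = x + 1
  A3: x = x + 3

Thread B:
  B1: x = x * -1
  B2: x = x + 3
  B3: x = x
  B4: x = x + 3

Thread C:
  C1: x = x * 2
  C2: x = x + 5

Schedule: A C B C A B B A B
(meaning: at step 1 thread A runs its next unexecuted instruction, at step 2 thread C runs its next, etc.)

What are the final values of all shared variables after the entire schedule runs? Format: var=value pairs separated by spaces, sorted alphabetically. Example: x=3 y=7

Step 1: thread A executes A1 (x = x * 2). Shared: x=8. PCs: A@1 B@0 C@0
Step 2: thread C executes C1 (x = x * 2). Shared: x=16. PCs: A@1 B@0 C@1
Step 3: thread B executes B1 (x = x * -1). Shared: x=-16. PCs: A@1 B@1 C@1
Step 4: thread C executes C2 (x = x + 5). Shared: x=-11. PCs: A@1 B@1 C@2
Step 5: thread A executes A2 (x = x + 1). Shared: x=-10. PCs: A@2 B@1 C@2
Step 6: thread B executes B2 (x = x + 3). Shared: x=-7. PCs: A@2 B@2 C@2
Step 7: thread B executes B3 (x = x). Shared: x=-7. PCs: A@2 B@3 C@2
Step 8: thread A executes A3 (x = x + 3). Shared: x=-4. PCs: A@3 B@3 C@2
Step 9: thread B executes B4 (x = x + 3). Shared: x=-1. PCs: A@3 B@4 C@2

Answer: x=-1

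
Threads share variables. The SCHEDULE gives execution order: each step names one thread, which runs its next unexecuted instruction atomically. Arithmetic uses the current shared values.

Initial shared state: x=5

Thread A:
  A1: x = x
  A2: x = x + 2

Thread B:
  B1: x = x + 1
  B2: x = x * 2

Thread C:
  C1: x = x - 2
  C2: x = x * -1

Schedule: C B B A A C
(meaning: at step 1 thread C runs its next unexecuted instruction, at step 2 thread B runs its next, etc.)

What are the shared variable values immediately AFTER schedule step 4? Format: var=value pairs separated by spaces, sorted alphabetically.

Step 1: thread C executes C1 (x = x - 2). Shared: x=3. PCs: A@0 B@0 C@1
Step 2: thread B executes B1 (x = x + 1). Shared: x=4. PCs: A@0 B@1 C@1
Step 3: thread B executes B2 (x = x * 2). Shared: x=8. PCs: A@0 B@2 C@1
Step 4: thread A executes A1 (x = x). Shared: x=8. PCs: A@1 B@2 C@1

Answer: x=8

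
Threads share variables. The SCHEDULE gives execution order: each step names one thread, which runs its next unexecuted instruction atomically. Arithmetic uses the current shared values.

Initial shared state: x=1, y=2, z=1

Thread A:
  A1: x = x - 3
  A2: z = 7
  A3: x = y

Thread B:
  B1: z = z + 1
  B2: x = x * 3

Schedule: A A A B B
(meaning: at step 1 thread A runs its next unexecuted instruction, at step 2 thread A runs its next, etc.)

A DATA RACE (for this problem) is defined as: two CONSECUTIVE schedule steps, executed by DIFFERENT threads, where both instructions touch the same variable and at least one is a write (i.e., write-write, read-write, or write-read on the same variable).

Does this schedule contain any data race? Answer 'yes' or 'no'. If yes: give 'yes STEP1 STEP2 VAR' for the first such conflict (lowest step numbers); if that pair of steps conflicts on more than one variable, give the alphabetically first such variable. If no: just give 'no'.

Steps 1,2: same thread (A). No race.
Steps 2,3: same thread (A). No race.
Steps 3,4: A(r=y,w=x) vs B(r=z,w=z). No conflict.
Steps 4,5: same thread (B). No race.

Answer: no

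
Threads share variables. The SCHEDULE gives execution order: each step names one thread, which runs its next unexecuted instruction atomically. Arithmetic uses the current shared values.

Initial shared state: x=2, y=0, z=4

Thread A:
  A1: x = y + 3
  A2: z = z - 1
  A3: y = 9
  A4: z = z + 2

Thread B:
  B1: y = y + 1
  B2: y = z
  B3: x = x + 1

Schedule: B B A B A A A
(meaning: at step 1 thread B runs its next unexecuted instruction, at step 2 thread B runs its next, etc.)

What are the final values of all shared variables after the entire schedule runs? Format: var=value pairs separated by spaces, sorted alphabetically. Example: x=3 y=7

Step 1: thread B executes B1 (y = y + 1). Shared: x=2 y=1 z=4. PCs: A@0 B@1
Step 2: thread B executes B2 (y = z). Shared: x=2 y=4 z=4. PCs: A@0 B@2
Step 3: thread A executes A1 (x = y + 3). Shared: x=7 y=4 z=4. PCs: A@1 B@2
Step 4: thread B executes B3 (x = x + 1). Shared: x=8 y=4 z=4. PCs: A@1 B@3
Step 5: thread A executes A2 (z = z - 1). Shared: x=8 y=4 z=3. PCs: A@2 B@3
Step 6: thread A executes A3 (y = 9). Shared: x=8 y=9 z=3. PCs: A@3 B@3
Step 7: thread A executes A4 (z = z + 2). Shared: x=8 y=9 z=5. PCs: A@4 B@3

Answer: x=8 y=9 z=5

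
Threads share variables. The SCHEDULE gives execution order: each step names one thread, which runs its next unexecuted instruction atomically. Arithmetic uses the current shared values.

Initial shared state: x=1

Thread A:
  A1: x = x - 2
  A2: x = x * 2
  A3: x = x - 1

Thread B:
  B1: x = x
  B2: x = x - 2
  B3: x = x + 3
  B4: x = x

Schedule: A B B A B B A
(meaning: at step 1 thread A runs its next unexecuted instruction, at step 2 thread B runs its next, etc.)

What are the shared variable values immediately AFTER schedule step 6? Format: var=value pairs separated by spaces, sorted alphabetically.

Answer: x=-3

Derivation:
Step 1: thread A executes A1 (x = x - 2). Shared: x=-1. PCs: A@1 B@0
Step 2: thread B executes B1 (x = x). Shared: x=-1. PCs: A@1 B@1
Step 3: thread B executes B2 (x = x - 2). Shared: x=-3. PCs: A@1 B@2
Step 4: thread A executes A2 (x = x * 2). Shared: x=-6. PCs: A@2 B@2
Step 5: thread B executes B3 (x = x + 3). Shared: x=-3. PCs: A@2 B@3
Step 6: thread B executes B4 (x = x). Shared: x=-3. PCs: A@2 B@4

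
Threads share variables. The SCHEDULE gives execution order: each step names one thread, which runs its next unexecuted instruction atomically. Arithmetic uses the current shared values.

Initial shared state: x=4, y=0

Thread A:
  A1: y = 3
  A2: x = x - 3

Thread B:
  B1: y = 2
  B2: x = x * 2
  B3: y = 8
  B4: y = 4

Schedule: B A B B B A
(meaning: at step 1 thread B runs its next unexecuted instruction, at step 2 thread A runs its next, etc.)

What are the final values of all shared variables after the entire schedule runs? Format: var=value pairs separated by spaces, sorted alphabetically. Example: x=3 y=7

Step 1: thread B executes B1 (y = 2). Shared: x=4 y=2. PCs: A@0 B@1
Step 2: thread A executes A1 (y = 3). Shared: x=4 y=3. PCs: A@1 B@1
Step 3: thread B executes B2 (x = x * 2). Shared: x=8 y=3. PCs: A@1 B@2
Step 4: thread B executes B3 (y = 8). Shared: x=8 y=8. PCs: A@1 B@3
Step 5: thread B executes B4 (y = 4). Shared: x=8 y=4. PCs: A@1 B@4
Step 6: thread A executes A2 (x = x - 3). Shared: x=5 y=4. PCs: A@2 B@4

Answer: x=5 y=4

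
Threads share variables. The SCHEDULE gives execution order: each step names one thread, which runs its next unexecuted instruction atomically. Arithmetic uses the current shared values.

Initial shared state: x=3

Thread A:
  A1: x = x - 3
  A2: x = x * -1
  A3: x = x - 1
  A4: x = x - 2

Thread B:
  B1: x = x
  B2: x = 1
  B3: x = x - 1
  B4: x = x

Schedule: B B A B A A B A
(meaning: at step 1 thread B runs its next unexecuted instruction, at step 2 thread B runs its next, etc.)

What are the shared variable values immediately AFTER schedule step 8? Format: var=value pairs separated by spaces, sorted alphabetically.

Answer: x=0

Derivation:
Step 1: thread B executes B1 (x = x). Shared: x=3. PCs: A@0 B@1
Step 2: thread B executes B2 (x = 1). Shared: x=1. PCs: A@0 B@2
Step 3: thread A executes A1 (x = x - 3). Shared: x=-2. PCs: A@1 B@2
Step 4: thread B executes B3 (x = x - 1). Shared: x=-3. PCs: A@1 B@3
Step 5: thread A executes A2 (x = x * -1). Shared: x=3. PCs: A@2 B@3
Step 6: thread A executes A3 (x = x - 1). Shared: x=2. PCs: A@3 B@3
Step 7: thread B executes B4 (x = x). Shared: x=2. PCs: A@3 B@4
Step 8: thread A executes A4 (x = x - 2). Shared: x=0. PCs: A@4 B@4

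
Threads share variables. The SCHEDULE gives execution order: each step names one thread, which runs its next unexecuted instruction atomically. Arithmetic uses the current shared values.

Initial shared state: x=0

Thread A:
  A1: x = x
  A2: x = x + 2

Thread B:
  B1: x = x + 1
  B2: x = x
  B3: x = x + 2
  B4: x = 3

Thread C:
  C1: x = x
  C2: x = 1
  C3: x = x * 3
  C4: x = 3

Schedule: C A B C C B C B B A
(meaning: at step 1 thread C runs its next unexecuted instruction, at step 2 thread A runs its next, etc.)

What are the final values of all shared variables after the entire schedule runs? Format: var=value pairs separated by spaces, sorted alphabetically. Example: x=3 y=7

Answer: x=5

Derivation:
Step 1: thread C executes C1 (x = x). Shared: x=0. PCs: A@0 B@0 C@1
Step 2: thread A executes A1 (x = x). Shared: x=0. PCs: A@1 B@0 C@1
Step 3: thread B executes B1 (x = x + 1). Shared: x=1. PCs: A@1 B@1 C@1
Step 4: thread C executes C2 (x = 1). Shared: x=1. PCs: A@1 B@1 C@2
Step 5: thread C executes C3 (x = x * 3). Shared: x=3. PCs: A@1 B@1 C@3
Step 6: thread B executes B2 (x = x). Shared: x=3. PCs: A@1 B@2 C@3
Step 7: thread C executes C4 (x = 3). Shared: x=3. PCs: A@1 B@2 C@4
Step 8: thread B executes B3 (x = x + 2). Shared: x=5. PCs: A@1 B@3 C@4
Step 9: thread B executes B4 (x = 3). Shared: x=3. PCs: A@1 B@4 C@4
Step 10: thread A executes A2 (x = x + 2). Shared: x=5. PCs: A@2 B@4 C@4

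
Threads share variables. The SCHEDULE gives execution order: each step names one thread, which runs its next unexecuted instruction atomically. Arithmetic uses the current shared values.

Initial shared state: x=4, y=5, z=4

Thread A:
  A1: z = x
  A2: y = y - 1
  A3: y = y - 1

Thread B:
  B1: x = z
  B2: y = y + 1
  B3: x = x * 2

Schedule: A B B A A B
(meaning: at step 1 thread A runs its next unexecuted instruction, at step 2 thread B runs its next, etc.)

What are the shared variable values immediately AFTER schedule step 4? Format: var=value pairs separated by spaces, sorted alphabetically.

Answer: x=4 y=5 z=4

Derivation:
Step 1: thread A executes A1 (z = x). Shared: x=4 y=5 z=4. PCs: A@1 B@0
Step 2: thread B executes B1 (x = z). Shared: x=4 y=5 z=4. PCs: A@1 B@1
Step 3: thread B executes B2 (y = y + 1). Shared: x=4 y=6 z=4. PCs: A@1 B@2
Step 4: thread A executes A2 (y = y - 1). Shared: x=4 y=5 z=4. PCs: A@2 B@2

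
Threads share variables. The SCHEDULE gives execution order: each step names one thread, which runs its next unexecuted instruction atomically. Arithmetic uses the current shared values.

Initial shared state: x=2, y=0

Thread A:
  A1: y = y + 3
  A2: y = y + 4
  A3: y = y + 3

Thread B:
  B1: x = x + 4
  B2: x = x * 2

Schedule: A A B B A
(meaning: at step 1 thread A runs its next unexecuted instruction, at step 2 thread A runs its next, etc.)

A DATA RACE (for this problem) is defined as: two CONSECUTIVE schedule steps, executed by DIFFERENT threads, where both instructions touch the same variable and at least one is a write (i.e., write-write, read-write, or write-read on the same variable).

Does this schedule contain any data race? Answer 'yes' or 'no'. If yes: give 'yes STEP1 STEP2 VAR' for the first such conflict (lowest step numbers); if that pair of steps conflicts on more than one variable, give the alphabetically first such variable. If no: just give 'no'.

Steps 1,2: same thread (A). No race.
Steps 2,3: A(r=y,w=y) vs B(r=x,w=x). No conflict.
Steps 3,4: same thread (B). No race.
Steps 4,5: B(r=x,w=x) vs A(r=y,w=y). No conflict.

Answer: no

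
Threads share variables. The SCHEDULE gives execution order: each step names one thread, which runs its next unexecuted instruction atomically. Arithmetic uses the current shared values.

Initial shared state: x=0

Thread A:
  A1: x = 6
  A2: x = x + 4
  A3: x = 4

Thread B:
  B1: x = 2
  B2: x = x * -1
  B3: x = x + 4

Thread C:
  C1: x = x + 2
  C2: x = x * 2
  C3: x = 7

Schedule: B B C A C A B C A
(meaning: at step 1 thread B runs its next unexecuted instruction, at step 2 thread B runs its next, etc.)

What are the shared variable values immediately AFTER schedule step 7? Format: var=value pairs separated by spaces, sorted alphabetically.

Answer: x=20

Derivation:
Step 1: thread B executes B1 (x = 2). Shared: x=2. PCs: A@0 B@1 C@0
Step 2: thread B executes B2 (x = x * -1). Shared: x=-2. PCs: A@0 B@2 C@0
Step 3: thread C executes C1 (x = x + 2). Shared: x=0. PCs: A@0 B@2 C@1
Step 4: thread A executes A1 (x = 6). Shared: x=6. PCs: A@1 B@2 C@1
Step 5: thread C executes C2 (x = x * 2). Shared: x=12. PCs: A@1 B@2 C@2
Step 6: thread A executes A2 (x = x + 4). Shared: x=16. PCs: A@2 B@2 C@2
Step 7: thread B executes B3 (x = x + 4). Shared: x=20. PCs: A@2 B@3 C@2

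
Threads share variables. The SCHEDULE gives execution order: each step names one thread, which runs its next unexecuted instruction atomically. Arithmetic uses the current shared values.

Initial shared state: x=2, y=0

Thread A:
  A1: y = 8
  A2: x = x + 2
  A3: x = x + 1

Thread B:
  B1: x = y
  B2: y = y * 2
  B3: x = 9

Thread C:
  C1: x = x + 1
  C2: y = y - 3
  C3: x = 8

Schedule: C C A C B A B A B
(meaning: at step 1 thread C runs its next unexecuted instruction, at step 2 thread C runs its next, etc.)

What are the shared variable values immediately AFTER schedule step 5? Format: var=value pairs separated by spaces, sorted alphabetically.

Step 1: thread C executes C1 (x = x + 1). Shared: x=3 y=0. PCs: A@0 B@0 C@1
Step 2: thread C executes C2 (y = y - 3). Shared: x=3 y=-3. PCs: A@0 B@0 C@2
Step 3: thread A executes A1 (y = 8). Shared: x=3 y=8. PCs: A@1 B@0 C@2
Step 4: thread C executes C3 (x = 8). Shared: x=8 y=8. PCs: A@1 B@0 C@3
Step 5: thread B executes B1 (x = y). Shared: x=8 y=8. PCs: A@1 B@1 C@3

Answer: x=8 y=8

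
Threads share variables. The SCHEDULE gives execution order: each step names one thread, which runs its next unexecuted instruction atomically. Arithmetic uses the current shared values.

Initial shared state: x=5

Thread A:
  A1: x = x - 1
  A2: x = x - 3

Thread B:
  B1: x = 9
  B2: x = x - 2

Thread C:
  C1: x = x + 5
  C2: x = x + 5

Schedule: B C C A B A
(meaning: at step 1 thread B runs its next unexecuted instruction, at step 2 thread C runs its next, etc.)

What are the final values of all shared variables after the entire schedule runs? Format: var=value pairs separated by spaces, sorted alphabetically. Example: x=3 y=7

Answer: x=13

Derivation:
Step 1: thread B executes B1 (x = 9). Shared: x=9. PCs: A@0 B@1 C@0
Step 2: thread C executes C1 (x = x + 5). Shared: x=14. PCs: A@0 B@1 C@1
Step 3: thread C executes C2 (x = x + 5). Shared: x=19. PCs: A@0 B@1 C@2
Step 4: thread A executes A1 (x = x - 1). Shared: x=18. PCs: A@1 B@1 C@2
Step 5: thread B executes B2 (x = x - 2). Shared: x=16. PCs: A@1 B@2 C@2
Step 6: thread A executes A2 (x = x - 3). Shared: x=13. PCs: A@2 B@2 C@2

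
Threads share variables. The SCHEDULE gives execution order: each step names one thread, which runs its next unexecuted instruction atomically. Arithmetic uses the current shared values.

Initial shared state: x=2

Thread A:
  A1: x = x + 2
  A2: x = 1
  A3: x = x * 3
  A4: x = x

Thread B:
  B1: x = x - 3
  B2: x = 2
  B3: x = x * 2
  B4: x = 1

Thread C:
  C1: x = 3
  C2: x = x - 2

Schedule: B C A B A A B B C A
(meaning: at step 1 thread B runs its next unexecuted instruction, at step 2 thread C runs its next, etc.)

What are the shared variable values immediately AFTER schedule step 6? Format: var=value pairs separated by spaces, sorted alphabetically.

Step 1: thread B executes B1 (x = x - 3). Shared: x=-1. PCs: A@0 B@1 C@0
Step 2: thread C executes C1 (x = 3). Shared: x=3. PCs: A@0 B@1 C@1
Step 3: thread A executes A1 (x = x + 2). Shared: x=5. PCs: A@1 B@1 C@1
Step 4: thread B executes B2 (x = 2). Shared: x=2. PCs: A@1 B@2 C@1
Step 5: thread A executes A2 (x = 1). Shared: x=1. PCs: A@2 B@2 C@1
Step 6: thread A executes A3 (x = x * 3). Shared: x=3. PCs: A@3 B@2 C@1

Answer: x=3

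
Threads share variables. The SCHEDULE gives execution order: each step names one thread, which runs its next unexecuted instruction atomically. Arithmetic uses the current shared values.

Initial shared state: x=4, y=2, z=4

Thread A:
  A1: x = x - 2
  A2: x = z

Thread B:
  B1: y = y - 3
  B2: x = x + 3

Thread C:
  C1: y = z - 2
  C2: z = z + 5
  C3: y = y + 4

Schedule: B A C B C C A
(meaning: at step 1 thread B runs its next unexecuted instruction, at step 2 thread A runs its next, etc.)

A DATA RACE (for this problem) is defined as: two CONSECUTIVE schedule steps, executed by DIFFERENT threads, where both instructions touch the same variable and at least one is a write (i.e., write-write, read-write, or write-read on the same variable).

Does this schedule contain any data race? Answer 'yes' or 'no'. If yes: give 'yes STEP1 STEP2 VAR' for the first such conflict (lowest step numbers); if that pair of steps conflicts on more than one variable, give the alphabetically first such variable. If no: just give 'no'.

Steps 1,2: B(r=y,w=y) vs A(r=x,w=x). No conflict.
Steps 2,3: A(r=x,w=x) vs C(r=z,w=y). No conflict.
Steps 3,4: C(r=z,w=y) vs B(r=x,w=x). No conflict.
Steps 4,5: B(r=x,w=x) vs C(r=z,w=z). No conflict.
Steps 5,6: same thread (C). No race.
Steps 6,7: C(r=y,w=y) vs A(r=z,w=x). No conflict.

Answer: no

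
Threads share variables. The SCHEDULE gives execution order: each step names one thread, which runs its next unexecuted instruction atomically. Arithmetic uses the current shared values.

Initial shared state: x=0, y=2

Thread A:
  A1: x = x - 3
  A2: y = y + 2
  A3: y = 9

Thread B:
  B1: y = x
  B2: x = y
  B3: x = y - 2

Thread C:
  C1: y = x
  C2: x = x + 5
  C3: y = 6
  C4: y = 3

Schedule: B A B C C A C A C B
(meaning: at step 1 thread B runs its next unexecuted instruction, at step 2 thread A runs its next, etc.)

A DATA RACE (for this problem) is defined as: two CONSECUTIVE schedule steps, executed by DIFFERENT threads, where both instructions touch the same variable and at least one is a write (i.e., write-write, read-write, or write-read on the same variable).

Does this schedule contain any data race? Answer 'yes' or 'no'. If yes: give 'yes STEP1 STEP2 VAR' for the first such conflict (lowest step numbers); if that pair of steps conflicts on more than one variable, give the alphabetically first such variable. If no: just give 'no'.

Answer: yes 1 2 x

Derivation:
Steps 1,2: B(y = x) vs A(x = x - 3). RACE on x (R-W).
Steps 2,3: A(x = x - 3) vs B(x = y). RACE on x (W-W).
Steps 3,4: B(x = y) vs C(y = x). RACE on x (W-R), y (R-W). Multiple vars; alphabetically first is x.
Steps 4,5: same thread (C). No race.
Steps 5,6: C(r=x,w=x) vs A(r=y,w=y). No conflict.
Steps 6,7: A(y = y + 2) vs C(y = 6). RACE on y (W-W).
Steps 7,8: C(y = 6) vs A(y = 9). RACE on y (W-W).
Steps 8,9: A(y = 9) vs C(y = 3). RACE on y (W-W).
Steps 9,10: C(y = 3) vs B(x = y - 2). RACE on y (W-R).
First conflict at steps 1,2.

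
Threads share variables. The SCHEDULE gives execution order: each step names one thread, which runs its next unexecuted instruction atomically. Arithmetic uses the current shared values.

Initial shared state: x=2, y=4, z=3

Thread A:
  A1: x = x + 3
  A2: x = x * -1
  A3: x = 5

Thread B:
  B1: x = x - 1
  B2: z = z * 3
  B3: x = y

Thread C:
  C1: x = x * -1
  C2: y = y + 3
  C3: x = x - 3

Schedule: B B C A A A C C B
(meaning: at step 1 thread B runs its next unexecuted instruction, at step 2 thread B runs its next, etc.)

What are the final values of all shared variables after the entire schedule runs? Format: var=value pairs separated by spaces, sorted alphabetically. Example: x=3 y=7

Step 1: thread B executes B1 (x = x - 1). Shared: x=1 y=4 z=3. PCs: A@0 B@1 C@0
Step 2: thread B executes B2 (z = z * 3). Shared: x=1 y=4 z=9. PCs: A@0 B@2 C@0
Step 3: thread C executes C1 (x = x * -1). Shared: x=-1 y=4 z=9. PCs: A@0 B@2 C@1
Step 4: thread A executes A1 (x = x + 3). Shared: x=2 y=4 z=9. PCs: A@1 B@2 C@1
Step 5: thread A executes A2 (x = x * -1). Shared: x=-2 y=4 z=9. PCs: A@2 B@2 C@1
Step 6: thread A executes A3 (x = 5). Shared: x=5 y=4 z=9. PCs: A@3 B@2 C@1
Step 7: thread C executes C2 (y = y + 3). Shared: x=5 y=7 z=9. PCs: A@3 B@2 C@2
Step 8: thread C executes C3 (x = x - 3). Shared: x=2 y=7 z=9. PCs: A@3 B@2 C@3
Step 9: thread B executes B3 (x = y). Shared: x=7 y=7 z=9. PCs: A@3 B@3 C@3

Answer: x=7 y=7 z=9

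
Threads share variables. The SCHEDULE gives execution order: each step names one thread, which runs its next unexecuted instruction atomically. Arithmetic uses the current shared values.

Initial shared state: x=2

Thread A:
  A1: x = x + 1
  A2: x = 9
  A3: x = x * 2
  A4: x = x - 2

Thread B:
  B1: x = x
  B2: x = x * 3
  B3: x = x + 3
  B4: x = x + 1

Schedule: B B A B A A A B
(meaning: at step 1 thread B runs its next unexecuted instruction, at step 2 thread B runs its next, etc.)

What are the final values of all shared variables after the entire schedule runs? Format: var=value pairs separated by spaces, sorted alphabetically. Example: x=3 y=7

Answer: x=17

Derivation:
Step 1: thread B executes B1 (x = x). Shared: x=2. PCs: A@0 B@1
Step 2: thread B executes B2 (x = x * 3). Shared: x=6. PCs: A@0 B@2
Step 3: thread A executes A1 (x = x + 1). Shared: x=7. PCs: A@1 B@2
Step 4: thread B executes B3 (x = x + 3). Shared: x=10. PCs: A@1 B@3
Step 5: thread A executes A2 (x = 9). Shared: x=9. PCs: A@2 B@3
Step 6: thread A executes A3 (x = x * 2). Shared: x=18. PCs: A@3 B@3
Step 7: thread A executes A4 (x = x - 2). Shared: x=16. PCs: A@4 B@3
Step 8: thread B executes B4 (x = x + 1). Shared: x=17. PCs: A@4 B@4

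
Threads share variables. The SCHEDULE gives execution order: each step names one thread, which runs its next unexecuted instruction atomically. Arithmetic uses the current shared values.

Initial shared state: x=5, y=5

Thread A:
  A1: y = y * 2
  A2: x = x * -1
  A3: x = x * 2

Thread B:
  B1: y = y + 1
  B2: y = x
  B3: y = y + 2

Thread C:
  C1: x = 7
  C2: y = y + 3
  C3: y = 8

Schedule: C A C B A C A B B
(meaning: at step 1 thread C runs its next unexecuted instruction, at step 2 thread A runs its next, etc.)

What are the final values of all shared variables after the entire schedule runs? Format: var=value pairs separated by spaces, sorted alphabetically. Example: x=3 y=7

Answer: x=-14 y=-12

Derivation:
Step 1: thread C executes C1 (x = 7). Shared: x=7 y=5. PCs: A@0 B@0 C@1
Step 2: thread A executes A1 (y = y * 2). Shared: x=7 y=10. PCs: A@1 B@0 C@1
Step 3: thread C executes C2 (y = y + 3). Shared: x=7 y=13. PCs: A@1 B@0 C@2
Step 4: thread B executes B1 (y = y + 1). Shared: x=7 y=14. PCs: A@1 B@1 C@2
Step 5: thread A executes A2 (x = x * -1). Shared: x=-7 y=14. PCs: A@2 B@1 C@2
Step 6: thread C executes C3 (y = 8). Shared: x=-7 y=8. PCs: A@2 B@1 C@3
Step 7: thread A executes A3 (x = x * 2). Shared: x=-14 y=8. PCs: A@3 B@1 C@3
Step 8: thread B executes B2 (y = x). Shared: x=-14 y=-14. PCs: A@3 B@2 C@3
Step 9: thread B executes B3 (y = y + 2). Shared: x=-14 y=-12. PCs: A@3 B@3 C@3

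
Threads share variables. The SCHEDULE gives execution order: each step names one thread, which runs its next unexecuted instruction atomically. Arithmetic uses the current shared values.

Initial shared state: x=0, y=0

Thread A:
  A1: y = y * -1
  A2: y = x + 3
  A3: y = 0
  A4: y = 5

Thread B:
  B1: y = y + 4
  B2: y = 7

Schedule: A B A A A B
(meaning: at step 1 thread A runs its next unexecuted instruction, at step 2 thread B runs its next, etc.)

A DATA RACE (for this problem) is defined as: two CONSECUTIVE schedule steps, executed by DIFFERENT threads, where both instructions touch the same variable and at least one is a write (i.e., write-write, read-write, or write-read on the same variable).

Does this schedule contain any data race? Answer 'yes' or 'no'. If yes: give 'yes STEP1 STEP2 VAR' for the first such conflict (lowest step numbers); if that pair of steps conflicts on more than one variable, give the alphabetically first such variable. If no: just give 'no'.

Steps 1,2: A(y = y * -1) vs B(y = y + 4). RACE on y (W-W).
Steps 2,3: B(y = y + 4) vs A(y = x + 3). RACE on y (W-W).
Steps 3,4: same thread (A). No race.
Steps 4,5: same thread (A). No race.
Steps 5,6: A(y = 5) vs B(y = 7). RACE on y (W-W).
First conflict at steps 1,2.

Answer: yes 1 2 y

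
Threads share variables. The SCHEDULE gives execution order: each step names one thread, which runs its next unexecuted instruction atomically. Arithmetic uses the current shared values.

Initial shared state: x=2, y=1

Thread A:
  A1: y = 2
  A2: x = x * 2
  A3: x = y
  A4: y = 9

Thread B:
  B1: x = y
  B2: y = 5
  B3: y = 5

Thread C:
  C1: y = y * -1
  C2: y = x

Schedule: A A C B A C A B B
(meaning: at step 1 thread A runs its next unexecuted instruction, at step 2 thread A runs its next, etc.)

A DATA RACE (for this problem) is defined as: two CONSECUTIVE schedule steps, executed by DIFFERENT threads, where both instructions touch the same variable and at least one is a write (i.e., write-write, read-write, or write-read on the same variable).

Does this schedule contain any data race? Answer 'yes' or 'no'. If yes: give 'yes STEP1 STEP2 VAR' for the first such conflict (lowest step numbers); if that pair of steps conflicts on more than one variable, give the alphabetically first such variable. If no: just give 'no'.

Steps 1,2: same thread (A). No race.
Steps 2,3: A(r=x,w=x) vs C(r=y,w=y). No conflict.
Steps 3,4: C(y = y * -1) vs B(x = y). RACE on y (W-R).
Steps 4,5: B(x = y) vs A(x = y). RACE on x (W-W).
Steps 5,6: A(x = y) vs C(y = x). RACE on x (W-R), y (R-W). Multiple vars; alphabetically first is x.
Steps 6,7: C(y = x) vs A(y = 9). RACE on y (W-W).
Steps 7,8: A(y = 9) vs B(y = 5). RACE on y (W-W).
Steps 8,9: same thread (B). No race.
First conflict at steps 3,4.

Answer: yes 3 4 y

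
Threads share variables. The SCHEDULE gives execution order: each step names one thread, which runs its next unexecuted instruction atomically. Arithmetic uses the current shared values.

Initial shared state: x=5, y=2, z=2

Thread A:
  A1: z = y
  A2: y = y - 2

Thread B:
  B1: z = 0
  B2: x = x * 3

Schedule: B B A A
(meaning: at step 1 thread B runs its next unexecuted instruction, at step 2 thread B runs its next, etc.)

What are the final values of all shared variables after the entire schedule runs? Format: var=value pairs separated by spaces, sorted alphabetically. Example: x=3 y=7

Step 1: thread B executes B1 (z = 0). Shared: x=5 y=2 z=0. PCs: A@0 B@1
Step 2: thread B executes B2 (x = x * 3). Shared: x=15 y=2 z=0. PCs: A@0 B@2
Step 3: thread A executes A1 (z = y). Shared: x=15 y=2 z=2. PCs: A@1 B@2
Step 4: thread A executes A2 (y = y - 2). Shared: x=15 y=0 z=2. PCs: A@2 B@2

Answer: x=15 y=0 z=2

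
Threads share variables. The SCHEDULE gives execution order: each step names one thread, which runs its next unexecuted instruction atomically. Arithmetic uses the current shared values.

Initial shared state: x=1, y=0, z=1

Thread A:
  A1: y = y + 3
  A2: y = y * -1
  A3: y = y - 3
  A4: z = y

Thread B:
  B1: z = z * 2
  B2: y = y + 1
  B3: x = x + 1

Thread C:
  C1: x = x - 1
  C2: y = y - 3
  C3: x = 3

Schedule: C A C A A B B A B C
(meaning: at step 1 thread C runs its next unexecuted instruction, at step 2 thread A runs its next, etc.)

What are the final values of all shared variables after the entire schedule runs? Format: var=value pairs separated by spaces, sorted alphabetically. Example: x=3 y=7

Answer: x=3 y=-2 z=-2

Derivation:
Step 1: thread C executes C1 (x = x - 1). Shared: x=0 y=0 z=1. PCs: A@0 B@0 C@1
Step 2: thread A executes A1 (y = y + 3). Shared: x=0 y=3 z=1. PCs: A@1 B@0 C@1
Step 3: thread C executes C2 (y = y - 3). Shared: x=0 y=0 z=1. PCs: A@1 B@0 C@2
Step 4: thread A executes A2 (y = y * -1). Shared: x=0 y=0 z=1. PCs: A@2 B@0 C@2
Step 5: thread A executes A3 (y = y - 3). Shared: x=0 y=-3 z=1. PCs: A@3 B@0 C@2
Step 6: thread B executes B1 (z = z * 2). Shared: x=0 y=-3 z=2. PCs: A@3 B@1 C@2
Step 7: thread B executes B2 (y = y + 1). Shared: x=0 y=-2 z=2. PCs: A@3 B@2 C@2
Step 8: thread A executes A4 (z = y). Shared: x=0 y=-2 z=-2. PCs: A@4 B@2 C@2
Step 9: thread B executes B3 (x = x + 1). Shared: x=1 y=-2 z=-2. PCs: A@4 B@3 C@2
Step 10: thread C executes C3 (x = 3). Shared: x=3 y=-2 z=-2. PCs: A@4 B@3 C@3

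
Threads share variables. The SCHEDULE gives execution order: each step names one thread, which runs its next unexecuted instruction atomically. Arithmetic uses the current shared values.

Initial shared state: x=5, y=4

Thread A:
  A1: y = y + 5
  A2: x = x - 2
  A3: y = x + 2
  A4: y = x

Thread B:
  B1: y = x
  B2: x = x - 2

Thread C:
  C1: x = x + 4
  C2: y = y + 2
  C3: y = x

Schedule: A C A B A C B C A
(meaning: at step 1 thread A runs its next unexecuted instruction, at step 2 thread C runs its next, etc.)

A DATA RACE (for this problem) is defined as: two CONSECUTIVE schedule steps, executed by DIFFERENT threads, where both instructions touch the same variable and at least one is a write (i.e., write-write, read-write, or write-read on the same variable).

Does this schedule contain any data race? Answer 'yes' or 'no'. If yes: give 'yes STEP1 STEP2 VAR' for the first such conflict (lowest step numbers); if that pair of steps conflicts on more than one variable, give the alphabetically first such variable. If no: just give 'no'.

Answer: yes 2 3 x

Derivation:
Steps 1,2: A(r=y,w=y) vs C(r=x,w=x). No conflict.
Steps 2,3: C(x = x + 4) vs A(x = x - 2). RACE on x (W-W).
Steps 3,4: A(x = x - 2) vs B(y = x). RACE on x (W-R).
Steps 4,5: B(y = x) vs A(y = x + 2). RACE on y (W-W).
Steps 5,6: A(y = x + 2) vs C(y = y + 2). RACE on y (W-W).
Steps 6,7: C(r=y,w=y) vs B(r=x,w=x). No conflict.
Steps 7,8: B(x = x - 2) vs C(y = x). RACE on x (W-R).
Steps 8,9: C(y = x) vs A(y = x). RACE on y (W-W).
First conflict at steps 2,3.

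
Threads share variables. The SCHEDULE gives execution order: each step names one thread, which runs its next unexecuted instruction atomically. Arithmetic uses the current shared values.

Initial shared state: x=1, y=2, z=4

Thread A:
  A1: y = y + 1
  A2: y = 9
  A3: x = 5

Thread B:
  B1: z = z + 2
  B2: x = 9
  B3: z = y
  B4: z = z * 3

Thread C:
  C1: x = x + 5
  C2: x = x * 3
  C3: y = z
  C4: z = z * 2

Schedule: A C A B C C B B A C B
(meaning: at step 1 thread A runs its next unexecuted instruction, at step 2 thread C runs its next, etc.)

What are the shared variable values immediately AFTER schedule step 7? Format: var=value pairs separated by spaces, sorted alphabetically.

Step 1: thread A executes A1 (y = y + 1). Shared: x=1 y=3 z=4. PCs: A@1 B@0 C@0
Step 2: thread C executes C1 (x = x + 5). Shared: x=6 y=3 z=4. PCs: A@1 B@0 C@1
Step 3: thread A executes A2 (y = 9). Shared: x=6 y=9 z=4. PCs: A@2 B@0 C@1
Step 4: thread B executes B1 (z = z + 2). Shared: x=6 y=9 z=6. PCs: A@2 B@1 C@1
Step 5: thread C executes C2 (x = x * 3). Shared: x=18 y=9 z=6. PCs: A@2 B@1 C@2
Step 6: thread C executes C3 (y = z). Shared: x=18 y=6 z=6. PCs: A@2 B@1 C@3
Step 7: thread B executes B2 (x = 9). Shared: x=9 y=6 z=6. PCs: A@2 B@2 C@3

Answer: x=9 y=6 z=6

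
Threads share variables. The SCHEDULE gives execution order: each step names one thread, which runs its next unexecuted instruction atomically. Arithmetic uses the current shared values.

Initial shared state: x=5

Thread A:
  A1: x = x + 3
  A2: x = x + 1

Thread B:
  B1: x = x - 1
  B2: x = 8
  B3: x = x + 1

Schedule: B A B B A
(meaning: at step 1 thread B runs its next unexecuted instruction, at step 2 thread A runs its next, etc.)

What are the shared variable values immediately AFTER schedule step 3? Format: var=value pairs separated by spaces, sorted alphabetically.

Answer: x=8

Derivation:
Step 1: thread B executes B1 (x = x - 1). Shared: x=4. PCs: A@0 B@1
Step 2: thread A executes A1 (x = x + 3). Shared: x=7. PCs: A@1 B@1
Step 3: thread B executes B2 (x = 8). Shared: x=8. PCs: A@1 B@2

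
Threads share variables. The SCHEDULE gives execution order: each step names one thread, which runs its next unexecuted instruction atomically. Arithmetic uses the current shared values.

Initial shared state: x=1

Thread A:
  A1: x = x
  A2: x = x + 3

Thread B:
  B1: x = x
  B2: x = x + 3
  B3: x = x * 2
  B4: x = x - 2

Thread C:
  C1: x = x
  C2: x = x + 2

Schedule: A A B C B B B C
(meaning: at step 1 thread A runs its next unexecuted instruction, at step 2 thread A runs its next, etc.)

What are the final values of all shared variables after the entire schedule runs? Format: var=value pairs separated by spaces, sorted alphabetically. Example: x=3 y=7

Answer: x=14

Derivation:
Step 1: thread A executes A1 (x = x). Shared: x=1. PCs: A@1 B@0 C@0
Step 2: thread A executes A2 (x = x + 3). Shared: x=4. PCs: A@2 B@0 C@0
Step 3: thread B executes B1 (x = x). Shared: x=4. PCs: A@2 B@1 C@0
Step 4: thread C executes C1 (x = x). Shared: x=4. PCs: A@2 B@1 C@1
Step 5: thread B executes B2 (x = x + 3). Shared: x=7. PCs: A@2 B@2 C@1
Step 6: thread B executes B3 (x = x * 2). Shared: x=14. PCs: A@2 B@3 C@1
Step 7: thread B executes B4 (x = x - 2). Shared: x=12. PCs: A@2 B@4 C@1
Step 8: thread C executes C2 (x = x + 2). Shared: x=14. PCs: A@2 B@4 C@2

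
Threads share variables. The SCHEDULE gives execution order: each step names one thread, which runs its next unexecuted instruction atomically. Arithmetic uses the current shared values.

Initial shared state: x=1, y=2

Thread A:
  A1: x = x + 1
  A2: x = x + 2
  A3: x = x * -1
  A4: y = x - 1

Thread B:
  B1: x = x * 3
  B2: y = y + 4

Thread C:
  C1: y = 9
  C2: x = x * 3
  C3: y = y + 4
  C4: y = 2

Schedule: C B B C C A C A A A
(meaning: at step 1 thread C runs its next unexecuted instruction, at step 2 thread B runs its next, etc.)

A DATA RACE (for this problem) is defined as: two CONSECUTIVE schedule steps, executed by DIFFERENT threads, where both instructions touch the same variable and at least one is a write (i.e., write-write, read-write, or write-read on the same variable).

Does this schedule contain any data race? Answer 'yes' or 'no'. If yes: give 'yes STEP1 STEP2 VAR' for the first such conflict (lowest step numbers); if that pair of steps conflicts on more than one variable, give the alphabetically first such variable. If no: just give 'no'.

Steps 1,2: C(r=-,w=y) vs B(r=x,w=x). No conflict.
Steps 2,3: same thread (B). No race.
Steps 3,4: B(r=y,w=y) vs C(r=x,w=x). No conflict.
Steps 4,5: same thread (C). No race.
Steps 5,6: C(r=y,w=y) vs A(r=x,w=x). No conflict.
Steps 6,7: A(r=x,w=x) vs C(r=-,w=y). No conflict.
Steps 7,8: C(r=-,w=y) vs A(r=x,w=x). No conflict.
Steps 8,9: same thread (A). No race.
Steps 9,10: same thread (A). No race.

Answer: no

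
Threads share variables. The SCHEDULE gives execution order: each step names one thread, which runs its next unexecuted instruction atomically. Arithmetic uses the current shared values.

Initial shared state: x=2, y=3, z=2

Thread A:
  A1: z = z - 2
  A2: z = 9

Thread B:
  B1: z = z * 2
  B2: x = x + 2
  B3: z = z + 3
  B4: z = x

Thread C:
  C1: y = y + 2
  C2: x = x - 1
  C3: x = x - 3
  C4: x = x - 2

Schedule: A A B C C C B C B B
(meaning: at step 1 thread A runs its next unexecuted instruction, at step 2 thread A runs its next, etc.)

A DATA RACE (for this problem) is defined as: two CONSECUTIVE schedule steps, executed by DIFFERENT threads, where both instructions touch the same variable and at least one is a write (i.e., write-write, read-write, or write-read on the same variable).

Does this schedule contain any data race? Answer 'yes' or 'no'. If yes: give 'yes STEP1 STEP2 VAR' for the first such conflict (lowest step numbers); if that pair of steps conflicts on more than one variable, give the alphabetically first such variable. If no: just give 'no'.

Answer: yes 2 3 z

Derivation:
Steps 1,2: same thread (A). No race.
Steps 2,3: A(z = 9) vs B(z = z * 2). RACE on z (W-W).
Steps 3,4: B(r=z,w=z) vs C(r=y,w=y). No conflict.
Steps 4,5: same thread (C). No race.
Steps 5,6: same thread (C). No race.
Steps 6,7: C(x = x - 3) vs B(x = x + 2). RACE on x (W-W).
Steps 7,8: B(x = x + 2) vs C(x = x - 2). RACE on x (W-W).
Steps 8,9: C(r=x,w=x) vs B(r=z,w=z). No conflict.
Steps 9,10: same thread (B). No race.
First conflict at steps 2,3.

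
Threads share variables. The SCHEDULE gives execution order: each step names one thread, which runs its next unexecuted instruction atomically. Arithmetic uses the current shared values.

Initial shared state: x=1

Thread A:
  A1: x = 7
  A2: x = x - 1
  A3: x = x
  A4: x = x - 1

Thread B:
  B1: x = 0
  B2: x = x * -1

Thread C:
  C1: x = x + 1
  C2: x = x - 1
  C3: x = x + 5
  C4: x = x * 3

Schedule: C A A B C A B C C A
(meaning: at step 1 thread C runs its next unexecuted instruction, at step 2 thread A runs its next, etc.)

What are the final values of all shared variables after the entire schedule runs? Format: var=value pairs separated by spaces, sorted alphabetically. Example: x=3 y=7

Step 1: thread C executes C1 (x = x + 1). Shared: x=2. PCs: A@0 B@0 C@1
Step 2: thread A executes A1 (x = 7). Shared: x=7. PCs: A@1 B@0 C@1
Step 3: thread A executes A2 (x = x - 1). Shared: x=6. PCs: A@2 B@0 C@1
Step 4: thread B executes B1 (x = 0). Shared: x=0. PCs: A@2 B@1 C@1
Step 5: thread C executes C2 (x = x - 1). Shared: x=-1. PCs: A@2 B@1 C@2
Step 6: thread A executes A3 (x = x). Shared: x=-1. PCs: A@3 B@1 C@2
Step 7: thread B executes B2 (x = x * -1). Shared: x=1. PCs: A@3 B@2 C@2
Step 8: thread C executes C3 (x = x + 5). Shared: x=6. PCs: A@3 B@2 C@3
Step 9: thread C executes C4 (x = x * 3). Shared: x=18. PCs: A@3 B@2 C@4
Step 10: thread A executes A4 (x = x - 1). Shared: x=17. PCs: A@4 B@2 C@4

Answer: x=17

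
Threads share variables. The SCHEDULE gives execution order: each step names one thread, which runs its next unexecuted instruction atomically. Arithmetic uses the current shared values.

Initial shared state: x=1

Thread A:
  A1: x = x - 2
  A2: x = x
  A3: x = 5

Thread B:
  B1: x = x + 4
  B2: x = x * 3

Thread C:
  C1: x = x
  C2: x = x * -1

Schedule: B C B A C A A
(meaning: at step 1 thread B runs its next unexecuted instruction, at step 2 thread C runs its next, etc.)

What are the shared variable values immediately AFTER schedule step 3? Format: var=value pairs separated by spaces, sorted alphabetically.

Step 1: thread B executes B1 (x = x + 4). Shared: x=5. PCs: A@0 B@1 C@0
Step 2: thread C executes C1 (x = x). Shared: x=5. PCs: A@0 B@1 C@1
Step 3: thread B executes B2 (x = x * 3). Shared: x=15. PCs: A@0 B@2 C@1

Answer: x=15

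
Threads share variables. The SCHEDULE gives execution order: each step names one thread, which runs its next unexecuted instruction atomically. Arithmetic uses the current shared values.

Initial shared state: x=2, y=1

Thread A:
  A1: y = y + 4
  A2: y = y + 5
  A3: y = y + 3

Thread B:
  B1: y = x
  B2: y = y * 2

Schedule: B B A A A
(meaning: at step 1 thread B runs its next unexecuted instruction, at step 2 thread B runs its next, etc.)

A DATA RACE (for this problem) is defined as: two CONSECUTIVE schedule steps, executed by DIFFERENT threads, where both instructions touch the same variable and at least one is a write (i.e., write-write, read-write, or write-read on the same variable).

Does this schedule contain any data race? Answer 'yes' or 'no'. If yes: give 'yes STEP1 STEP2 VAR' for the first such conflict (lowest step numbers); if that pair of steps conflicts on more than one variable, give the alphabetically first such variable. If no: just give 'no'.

Steps 1,2: same thread (B). No race.
Steps 2,3: B(y = y * 2) vs A(y = y + 4). RACE on y (W-W).
Steps 3,4: same thread (A). No race.
Steps 4,5: same thread (A). No race.
First conflict at steps 2,3.

Answer: yes 2 3 y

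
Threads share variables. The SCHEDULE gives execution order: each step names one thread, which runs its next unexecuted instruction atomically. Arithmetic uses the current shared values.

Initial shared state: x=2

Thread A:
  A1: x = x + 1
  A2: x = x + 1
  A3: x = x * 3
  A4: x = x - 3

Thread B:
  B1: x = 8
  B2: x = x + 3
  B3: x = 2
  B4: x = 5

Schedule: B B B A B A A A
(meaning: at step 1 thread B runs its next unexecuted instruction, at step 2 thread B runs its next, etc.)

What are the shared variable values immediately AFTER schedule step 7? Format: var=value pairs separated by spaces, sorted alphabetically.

Answer: x=18

Derivation:
Step 1: thread B executes B1 (x = 8). Shared: x=8. PCs: A@0 B@1
Step 2: thread B executes B2 (x = x + 3). Shared: x=11. PCs: A@0 B@2
Step 3: thread B executes B3 (x = 2). Shared: x=2. PCs: A@0 B@3
Step 4: thread A executes A1 (x = x + 1). Shared: x=3. PCs: A@1 B@3
Step 5: thread B executes B4 (x = 5). Shared: x=5. PCs: A@1 B@4
Step 6: thread A executes A2 (x = x + 1). Shared: x=6. PCs: A@2 B@4
Step 7: thread A executes A3 (x = x * 3). Shared: x=18. PCs: A@3 B@4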